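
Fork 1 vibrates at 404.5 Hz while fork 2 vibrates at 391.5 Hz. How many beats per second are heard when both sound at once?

Beats arise from superposition of two nearby frequencies; the beat rate is |f₁ − f₂|.
|404.5 − 391.5| = 13 Hz.

13 Hz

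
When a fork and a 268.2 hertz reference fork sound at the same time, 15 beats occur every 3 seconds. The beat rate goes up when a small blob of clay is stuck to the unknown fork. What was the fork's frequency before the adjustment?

Beat frequency = 15/3 = 5 Hz.
|f − 268.2| = 5, so the fork was at either 263.2 Hz or 273.2 Hz.
Adding mass to a fork lowers its frequency; the adjustment lowers the fork's frequency.
The beat rate rose, so the adjustment moved the fork further from 268.2 Hz — it was already below the reference.

263.2 Hz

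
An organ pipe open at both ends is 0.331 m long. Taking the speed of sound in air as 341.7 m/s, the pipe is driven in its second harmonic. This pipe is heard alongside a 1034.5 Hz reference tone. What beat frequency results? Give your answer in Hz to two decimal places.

Open pipe: f_n = n·v/(2L) = 2·341.7/(2·0.331) = 1032.3263 Hz.
f_beat = |1032.3263 − 1034.5| = 2.17 Hz.

2.17 Hz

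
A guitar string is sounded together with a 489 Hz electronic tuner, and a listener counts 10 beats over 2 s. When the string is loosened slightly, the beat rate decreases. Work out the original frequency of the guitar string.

Beat frequency = 10/2 = 5 Hz.
|f − 489| = 5, so the guitar string was at either 484 Hz or 494 Hz.
Reducing tension lowers a string's frequency; the adjustment lowers the guitar string's frequency.
The beat rate fell, so the adjustment moved the guitar string toward 489 Hz — it must have started above the reference.

494 Hz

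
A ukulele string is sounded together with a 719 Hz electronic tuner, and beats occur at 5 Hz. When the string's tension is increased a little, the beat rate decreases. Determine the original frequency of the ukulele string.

714 Hz

|f − 719| = 5, so the ukulele string was at either 714 Hz or 724 Hz.
Higher tension means higher frequency; the adjustment raises the ukulele string's frequency.
The beat rate fell, so the adjustment moved the ukulele string toward 719 Hz — it must have started below the reference.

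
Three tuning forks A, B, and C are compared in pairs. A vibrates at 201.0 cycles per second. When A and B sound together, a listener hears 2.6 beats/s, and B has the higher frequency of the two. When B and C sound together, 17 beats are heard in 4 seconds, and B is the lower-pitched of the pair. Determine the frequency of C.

B is above A, so f_B = 201.0 + 2.6 = 203.6 Hz.
B–C: Beat frequency = 17/4 = 4.25 Hz.
C is above B, so f_C = 203.6 + 4.25 = 207.85 Hz.

207.85 Hz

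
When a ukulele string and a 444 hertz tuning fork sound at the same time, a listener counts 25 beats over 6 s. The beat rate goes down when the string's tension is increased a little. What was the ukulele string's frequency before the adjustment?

Beat frequency = 25/6 = 4.1667 Hz.
|f − 444| = 4.1667, so the ukulele string was at either 439.8333 Hz or 448.1667 Hz.
Higher tension means higher frequency; the adjustment raises the ukulele string's frequency.
The beat rate fell, so the adjustment moved the ukulele string toward 444 Hz — it must have started below the reference.

439.8333 Hz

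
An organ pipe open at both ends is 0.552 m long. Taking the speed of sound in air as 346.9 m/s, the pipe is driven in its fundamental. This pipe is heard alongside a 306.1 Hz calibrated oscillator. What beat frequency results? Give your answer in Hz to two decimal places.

8.12 Hz

Open pipe: f_n = n·v/(2L) = 1·346.9/(2·0.552) = 314.2210 Hz.
f_beat = |314.2210 − 306.1| = 8.12 Hz.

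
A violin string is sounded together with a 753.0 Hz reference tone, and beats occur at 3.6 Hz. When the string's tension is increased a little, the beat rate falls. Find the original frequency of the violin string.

|f − 753.0| = 3.6, so the violin string was at either 749.4 Hz or 756.6 Hz.
Higher tension means higher frequency; the adjustment raises the violin string's frequency.
The beat rate fell, so the adjustment moved the violin string toward 753.0 Hz — it must have started below the reference.

749.4 Hz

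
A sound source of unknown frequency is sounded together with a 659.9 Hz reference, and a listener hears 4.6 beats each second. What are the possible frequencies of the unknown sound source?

|f − 659.9| = 4.6, so f = 659.9 ± 4.6.

655.3 Hz or 664.5 Hz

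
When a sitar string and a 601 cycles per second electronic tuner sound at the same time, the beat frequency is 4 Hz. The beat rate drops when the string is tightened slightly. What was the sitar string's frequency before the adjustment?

597 Hz

|f − 601| = 4, so the sitar string was at either 597 Hz or 605 Hz.
Increasing tension raises a string's frequency; the adjustment raises the sitar string's frequency.
The beat rate fell, so the adjustment moved the sitar string toward 601 Hz — it must have started below the reference.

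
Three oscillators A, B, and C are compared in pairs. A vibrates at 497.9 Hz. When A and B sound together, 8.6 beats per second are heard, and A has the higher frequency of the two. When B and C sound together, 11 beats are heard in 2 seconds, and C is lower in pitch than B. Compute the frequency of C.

B is below A, so f_B = 497.9 − 8.6 = 489.3 Hz.
B–C: Beat frequency = 11/2 = 5.5 Hz.
C is below B, so f_C = 489.3 − 5.5 = 483.8 Hz.

483.8 Hz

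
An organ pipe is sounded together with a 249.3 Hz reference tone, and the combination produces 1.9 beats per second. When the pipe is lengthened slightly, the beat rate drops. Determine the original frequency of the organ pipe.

251.2 Hz

|f − 249.3| = 1.9, so the organ pipe was at either 247.4 Hz or 251.2 Hz.
A longer pipe has a lower fundamental; the adjustment lowers the organ pipe's frequency.
The beat rate fell, so the adjustment moved the organ pipe toward 249.3 Hz — it must have started above the reference.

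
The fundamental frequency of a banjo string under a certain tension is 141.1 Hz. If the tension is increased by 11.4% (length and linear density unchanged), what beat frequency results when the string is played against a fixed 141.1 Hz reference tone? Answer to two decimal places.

For a string, f ∝ √T, so the new frequency is 141.1·√1.114 = 148.9257 Hz.
f_beat = |148.9257 − 141.1| = 7.83 Hz.

7.83 Hz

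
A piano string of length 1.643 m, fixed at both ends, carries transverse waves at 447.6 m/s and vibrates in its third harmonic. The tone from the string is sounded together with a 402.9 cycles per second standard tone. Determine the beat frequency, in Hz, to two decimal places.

For a string fixed at both ends, f_n = n·v/(2L) = 3·447.6/(2·1.643) = 408.6427 Hz.
f_beat = |408.6427 − 402.9| = 5.74 Hz.

5.74 Hz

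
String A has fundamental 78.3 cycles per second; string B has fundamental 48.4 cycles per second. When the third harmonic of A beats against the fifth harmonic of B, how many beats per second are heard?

7.1 Hz

Third harmonic of the first: 3·78.3 = 234.9 Hz.
Fifth harmonic of the second: 5·48.4 = 242.0 Hz.
f_beat = |234.9 − 242.0| = 7.1 Hz.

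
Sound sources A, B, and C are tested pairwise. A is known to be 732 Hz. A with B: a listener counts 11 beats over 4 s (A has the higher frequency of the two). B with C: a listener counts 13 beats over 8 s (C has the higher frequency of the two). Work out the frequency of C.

A–B: Beat frequency = 11/4 = 2.75 Hz.
B is below A, so f_B = 732 − 2.75 = 729.25 Hz.
B–C: Beat frequency = 13/8 = 1.625 Hz.
C is above B, so f_C = 729.25 + 1.625 = 730.875 Hz.

730.875 Hz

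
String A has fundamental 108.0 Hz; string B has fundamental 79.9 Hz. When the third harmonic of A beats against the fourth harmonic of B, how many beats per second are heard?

Third harmonic of the first: 3·108.0 = 324.0 Hz.
Fourth harmonic of the second: 4·79.9 = 319.6 Hz.
f_beat = |324.0 − 319.6| = 4.4 Hz.

4.4 Hz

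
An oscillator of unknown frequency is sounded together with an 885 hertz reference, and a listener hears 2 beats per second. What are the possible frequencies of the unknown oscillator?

|f − 885| = 2, so f = 885 ± 2.

883 Hz or 887 Hz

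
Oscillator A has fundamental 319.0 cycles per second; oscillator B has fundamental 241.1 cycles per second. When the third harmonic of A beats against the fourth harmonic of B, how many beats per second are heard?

7.4 Hz

Third harmonic of the first: 3·319.0 = 957.0 Hz.
Fourth harmonic of the second: 4·241.1 = 964.4 Hz.
f_beat = |957.0 − 964.4| = 7.4 Hz.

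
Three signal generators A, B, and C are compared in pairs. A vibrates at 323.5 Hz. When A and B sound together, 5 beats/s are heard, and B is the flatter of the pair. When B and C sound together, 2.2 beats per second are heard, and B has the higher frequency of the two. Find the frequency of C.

B is below A, so f_B = 323.5 − 5 = 318.5 Hz.
C is below B, so f_C = 318.5 − 2.2 = 316.3 Hz.

316.3 Hz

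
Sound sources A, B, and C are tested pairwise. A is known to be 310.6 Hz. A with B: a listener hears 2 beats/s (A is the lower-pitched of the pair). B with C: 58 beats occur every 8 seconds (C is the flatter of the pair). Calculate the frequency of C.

B is above A, so f_B = 310.6 + 2 = 312.6 Hz.
B–C: Beat frequency = 58/8 = 7.25 Hz.
C is below B, so f_C = 312.6 − 7.25 = 305.35 Hz.

305.35 Hz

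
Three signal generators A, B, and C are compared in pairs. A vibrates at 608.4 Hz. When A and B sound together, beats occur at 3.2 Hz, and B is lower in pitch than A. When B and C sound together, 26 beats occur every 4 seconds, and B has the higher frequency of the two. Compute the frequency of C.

598.7 Hz

B is below A, so f_B = 608.4 − 3.2 = 605.2 Hz.
B–C: Beat frequency = 26/4 = 6.5 Hz.
C is below B, so f_C = 605.2 − 6.5 = 598.7 Hz.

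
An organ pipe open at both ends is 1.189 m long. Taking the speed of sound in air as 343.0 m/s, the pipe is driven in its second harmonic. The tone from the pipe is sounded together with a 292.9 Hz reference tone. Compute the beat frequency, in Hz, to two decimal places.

4.42 Hz

Open pipe: f_n = n·v/(2L) = 2·343.0/(2·1.189) = 288.4777 Hz.
f_beat = |288.4777 − 292.9| = 4.42 Hz.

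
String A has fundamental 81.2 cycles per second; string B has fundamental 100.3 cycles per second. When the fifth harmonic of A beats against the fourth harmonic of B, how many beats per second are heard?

4.8 Hz

Fifth harmonic of the first: 5·81.2 = 406.0 Hz.
Fourth harmonic of the second: 4·100.3 = 401.2 Hz.
f_beat = |406.0 − 401.2| = 4.8 Hz.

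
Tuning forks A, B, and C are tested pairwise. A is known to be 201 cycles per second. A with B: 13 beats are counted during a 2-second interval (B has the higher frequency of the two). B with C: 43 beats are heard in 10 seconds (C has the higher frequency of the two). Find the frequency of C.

211.8 Hz

A–B: Beat frequency = 13/2 = 6.5 Hz.
B is above A, so f_B = 201 + 6.5 = 207.5 Hz.
B–C: Beat frequency = 43/10 = 4.3 Hz.
C is above B, so f_C = 207.5 + 4.3 = 211.8 Hz.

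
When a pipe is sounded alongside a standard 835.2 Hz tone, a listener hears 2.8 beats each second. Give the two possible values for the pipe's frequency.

|f − 835.2| = 2.8, so f = 835.2 ± 2.8.

832.4 Hz or 838 Hz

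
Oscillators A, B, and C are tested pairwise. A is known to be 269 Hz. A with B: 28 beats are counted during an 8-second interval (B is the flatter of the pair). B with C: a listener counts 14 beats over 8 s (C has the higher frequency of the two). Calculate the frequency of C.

267.25 Hz

A–B: Beat frequency = 28/8 = 3.5 Hz.
B is below A, so f_B = 269 − 3.5 = 265.5 Hz.
B–C: Beat frequency = 14/8 = 1.75 Hz.
C is above B, so f_C = 265.5 + 1.75 = 267.25 Hz.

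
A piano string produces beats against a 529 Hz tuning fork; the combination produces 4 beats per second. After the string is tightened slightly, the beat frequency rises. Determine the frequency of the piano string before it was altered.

533 Hz

|f − 529| = 4, so the piano string was at either 525 Hz or 533 Hz.
Increasing tension raises a string's frequency; the adjustment raises the piano string's frequency.
The beat rate rose, so the adjustment moved the piano string further from 529 Hz — it was already above the reference.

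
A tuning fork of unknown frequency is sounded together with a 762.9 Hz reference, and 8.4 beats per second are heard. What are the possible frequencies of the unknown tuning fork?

|f − 762.9| = 8.4, so f = 762.9 ± 8.4.

754.5 Hz or 771.3 Hz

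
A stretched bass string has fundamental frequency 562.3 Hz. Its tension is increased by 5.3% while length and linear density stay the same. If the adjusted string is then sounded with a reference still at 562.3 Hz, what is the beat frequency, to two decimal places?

14.71 Hz

For a string, f ∝ √T, so the new frequency is 562.3·√1.053 = 577.0086 Hz.
f_beat = |577.0086 − 562.3| = 14.71 Hz.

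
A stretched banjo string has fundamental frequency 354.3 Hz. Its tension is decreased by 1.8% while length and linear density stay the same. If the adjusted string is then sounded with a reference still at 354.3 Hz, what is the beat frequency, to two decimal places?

3.20 Hz

For a string, f ∝ √T, so the new frequency is 354.3·√0.982 = 351.0968 Hz.
f_beat = |351.0968 − 354.3| = 3.20 Hz.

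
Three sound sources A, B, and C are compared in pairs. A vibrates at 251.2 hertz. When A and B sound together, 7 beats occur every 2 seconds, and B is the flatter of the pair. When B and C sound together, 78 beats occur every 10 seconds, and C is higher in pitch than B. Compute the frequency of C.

255.5 Hz

A–B: Beat frequency = 7/2 = 3.5 Hz.
B is below A, so f_B = 251.2 − 3.5 = 247.7 Hz.
B–C: Beat frequency = 78/10 = 7.8 Hz.
C is above B, so f_C = 247.7 + 7.8 = 255.5 Hz.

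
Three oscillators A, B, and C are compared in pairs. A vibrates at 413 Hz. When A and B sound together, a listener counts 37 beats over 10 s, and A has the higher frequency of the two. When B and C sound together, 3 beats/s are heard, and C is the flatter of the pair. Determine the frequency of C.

406.3 Hz

A–B: Beat frequency = 37/10 = 3.7 Hz.
B is below A, so f_B = 413 − 3.7 = 409.3 Hz.
C is below B, so f_C = 409.3 − 3 = 406.3 Hz.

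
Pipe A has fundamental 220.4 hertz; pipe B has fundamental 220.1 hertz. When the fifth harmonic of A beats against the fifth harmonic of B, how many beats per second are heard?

Fifth harmonic of the first: 5·220.4 = 1102.0 Hz.
Fifth harmonic of the second: 5·220.1 = 1100.5 Hz.
f_beat = |1102.0 − 1100.5| = 1.5 Hz.

1.5 Hz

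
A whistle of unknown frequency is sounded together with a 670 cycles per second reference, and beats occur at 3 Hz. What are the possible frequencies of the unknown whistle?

|f − 670| = 3, so f = 670 ± 3.

667 Hz or 673 Hz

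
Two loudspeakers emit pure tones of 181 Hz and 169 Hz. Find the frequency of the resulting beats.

12 Hz

f_beat = |f₁ − f₂|.
|181 − 169| = 12 Hz.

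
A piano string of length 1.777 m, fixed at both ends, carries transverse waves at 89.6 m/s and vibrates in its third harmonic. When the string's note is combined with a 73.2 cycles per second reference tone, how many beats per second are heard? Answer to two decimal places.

2.43 Hz

For a string fixed at both ends, f_n = n·v/(2L) = 3·89.6/(2·1.777) = 75.6331 Hz.
f_beat = |75.6331 − 73.2| = 2.43 Hz.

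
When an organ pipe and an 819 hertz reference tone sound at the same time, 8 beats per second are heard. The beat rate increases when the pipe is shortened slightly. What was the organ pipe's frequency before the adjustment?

827 Hz

|f − 819| = 8, so the organ pipe was at either 811 Hz or 827 Hz.
A shorter pipe has a higher fundamental; the adjustment raises the organ pipe's frequency.
The beat rate rose, so the adjustment moved the organ pipe further from 819 Hz — it was already above the reference.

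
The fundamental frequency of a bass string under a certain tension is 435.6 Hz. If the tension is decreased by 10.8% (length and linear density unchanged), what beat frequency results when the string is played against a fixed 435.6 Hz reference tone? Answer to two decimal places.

24.19 Hz

For a string, f ∝ √T, so the new frequency is 435.6·√0.892 = 411.4057 Hz.
f_beat = |411.4057 − 435.6| = 24.19 Hz.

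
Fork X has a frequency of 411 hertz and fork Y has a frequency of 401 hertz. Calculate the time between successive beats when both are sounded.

0.100 s

f_beat = |411 − 401| = 10 Hz.
Beat period T = 1 / f_beat = 1 / 10 s.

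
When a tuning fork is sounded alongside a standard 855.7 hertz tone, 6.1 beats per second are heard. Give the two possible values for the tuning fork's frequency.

|f − 855.7| = 6.1, so f = 855.7 ± 6.1.

849.6 Hz or 861.8 Hz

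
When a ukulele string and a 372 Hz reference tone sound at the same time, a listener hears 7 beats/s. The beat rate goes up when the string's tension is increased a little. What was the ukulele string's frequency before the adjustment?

|f − 372| = 7, so the ukulele string was at either 365 Hz or 379 Hz.
Higher tension means higher frequency; the adjustment raises the ukulele string's frequency.
The beat rate rose, so the adjustment moved the ukulele string further from 372 Hz — it was already above the reference.

379 Hz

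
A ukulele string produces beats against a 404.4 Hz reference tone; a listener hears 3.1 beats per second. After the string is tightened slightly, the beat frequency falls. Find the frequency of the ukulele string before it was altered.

|f − 404.4| = 3.1, so the ukulele string was at either 401.3 Hz or 407.5 Hz.
Increasing tension raises a string's frequency; the adjustment raises the ukulele string's frequency.
The beat rate fell, so the adjustment moved the ukulele string toward 404.4 Hz — it must have started below the reference.

401.3 Hz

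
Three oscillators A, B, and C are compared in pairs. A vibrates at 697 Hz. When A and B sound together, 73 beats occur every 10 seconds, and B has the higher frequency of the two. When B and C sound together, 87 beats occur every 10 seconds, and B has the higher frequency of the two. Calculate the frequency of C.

A–B: Beat frequency = 73/10 = 7.3 Hz.
B is above A, so f_B = 697 + 7.3 = 704.3 Hz.
B–C: Beat frequency = 87/10 = 8.7 Hz.
C is below B, so f_C = 704.3 − 8.7 = 695.6 Hz.

695.6 Hz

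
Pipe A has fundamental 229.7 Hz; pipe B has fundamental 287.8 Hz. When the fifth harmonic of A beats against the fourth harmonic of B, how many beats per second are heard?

Fifth harmonic of the first: 5·229.7 = 1148.5 Hz.
Fourth harmonic of the second: 4·287.8 = 1151.2 Hz.
f_beat = |1148.5 − 1151.2| = 2.7 Hz.

2.7 Hz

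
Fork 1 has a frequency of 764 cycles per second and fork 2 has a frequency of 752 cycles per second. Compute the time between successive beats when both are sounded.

0.083 s

f_beat = |764 − 752| = 12 Hz.
Beat period T = 1 / f_beat = 1 / 12 s.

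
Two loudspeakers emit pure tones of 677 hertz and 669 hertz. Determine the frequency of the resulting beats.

8 Hz

f_beat = |f₁ − f₂|.
|677 − 669| = 8 Hz.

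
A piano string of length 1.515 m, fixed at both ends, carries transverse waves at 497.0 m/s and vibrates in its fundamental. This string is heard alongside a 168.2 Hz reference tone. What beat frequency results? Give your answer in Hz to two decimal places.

4.17 Hz

For a string fixed at both ends, f_n = n·v/(2L) = 1·497.0/(2·1.515) = 164.0264 Hz.
f_beat = |164.0264 − 168.2| = 4.17 Hz.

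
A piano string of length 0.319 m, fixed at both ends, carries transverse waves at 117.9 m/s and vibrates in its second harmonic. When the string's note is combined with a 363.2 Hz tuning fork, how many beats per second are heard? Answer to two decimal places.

For a string fixed at both ends, f_n = n·v/(2L) = 2·117.9/(2·0.319) = 369.5925 Hz.
f_beat = |369.5925 − 363.2| = 6.39 Hz.

6.39 Hz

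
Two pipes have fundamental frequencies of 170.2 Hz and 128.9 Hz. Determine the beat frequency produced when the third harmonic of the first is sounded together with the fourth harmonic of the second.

Third harmonic of the first: 3·170.2 = 510.6 Hz.
Fourth harmonic of the second: 4·128.9 = 515.6 Hz.
f_beat = |510.6 − 515.6| = 5.0 Hz.

5.0 Hz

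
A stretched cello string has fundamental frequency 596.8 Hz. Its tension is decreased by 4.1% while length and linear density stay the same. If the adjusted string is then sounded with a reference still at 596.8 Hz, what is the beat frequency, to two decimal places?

For a string, f ∝ √T, so the new frequency is 596.8·√0.959 = 584.4376 Hz.
f_beat = |584.4376 − 596.8| = 12.36 Hz.

12.36 Hz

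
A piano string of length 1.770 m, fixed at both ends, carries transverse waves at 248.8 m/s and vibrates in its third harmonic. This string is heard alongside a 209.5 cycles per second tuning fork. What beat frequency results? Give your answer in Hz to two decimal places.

1.35 Hz

For a string fixed at both ends, f_n = n·v/(2L) = 3·248.8/(2·1.770) = 210.8475 Hz.
f_beat = |210.8475 − 209.5| = 1.35 Hz.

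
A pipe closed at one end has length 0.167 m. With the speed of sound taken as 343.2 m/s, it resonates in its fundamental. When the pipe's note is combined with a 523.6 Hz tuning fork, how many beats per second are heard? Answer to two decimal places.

Closed pipe (odd harmonics): f_n = n·v/(4L) = 1·343.2/(4·0.167) = 513.7725 Hz.
f_beat = |513.7725 − 523.6| = 9.83 Hz.

9.83 Hz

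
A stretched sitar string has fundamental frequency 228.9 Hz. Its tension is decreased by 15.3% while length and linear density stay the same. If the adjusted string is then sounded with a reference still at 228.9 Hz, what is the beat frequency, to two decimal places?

18.24 Hz

For a string, f ∝ √T, so the new frequency is 228.9·√0.847 = 210.6626 Hz.
f_beat = |210.6626 − 228.9| = 18.24 Hz.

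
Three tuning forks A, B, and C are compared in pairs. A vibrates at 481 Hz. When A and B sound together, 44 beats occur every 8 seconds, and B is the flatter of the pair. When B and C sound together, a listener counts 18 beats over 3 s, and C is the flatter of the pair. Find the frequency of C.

469.5 Hz

A–B: Beat frequency = 44/8 = 5.5 Hz.
B is below A, so f_B = 481 − 5.5 = 475.5 Hz.
B–C: Beat frequency = 18/3 = 6 Hz.
C is below B, so f_C = 475.5 − 6 = 469.5 Hz.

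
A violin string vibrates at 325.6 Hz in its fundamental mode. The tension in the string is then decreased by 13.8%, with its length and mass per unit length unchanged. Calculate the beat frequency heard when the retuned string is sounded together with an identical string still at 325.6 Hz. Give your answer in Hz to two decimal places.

23.30 Hz

For a string, f ∝ √T, so the new frequency is 325.6·√0.862 = 302.2999 Hz.
f_beat = |302.2999 − 325.6| = 23.30 Hz.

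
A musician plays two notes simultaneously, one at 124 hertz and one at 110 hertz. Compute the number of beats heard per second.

f_beat = |f₁ − f₂|.
|124 − 110| = 14 Hz.

14 Hz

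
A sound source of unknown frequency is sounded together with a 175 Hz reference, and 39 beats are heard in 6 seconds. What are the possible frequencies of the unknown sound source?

168.5 Hz or 181.5 Hz

Beat frequency = 39/6 = 6.5 Hz.
|f − 175| = 6.5, so f = 175 ± 6.5.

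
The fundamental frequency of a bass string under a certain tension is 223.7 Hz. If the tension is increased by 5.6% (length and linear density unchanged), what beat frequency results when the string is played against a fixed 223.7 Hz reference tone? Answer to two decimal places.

6.18 Hz

For a string, f ∝ √T, so the new frequency is 223.7·√1.056 = 229.8783 Hz.
f_beat = |229.8783 − 223.7| = 6.18 Hz.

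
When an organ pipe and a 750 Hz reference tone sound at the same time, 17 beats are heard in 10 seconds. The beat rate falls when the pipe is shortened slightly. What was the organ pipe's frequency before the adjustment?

Beat frequency = 17/10 = 1.7 Hz.
|f − 750| = 1.7, so the organ pipe was at either 748.3 Hz or 751.7 Hz.
A shorter pipe has a higher fundamental; the adjustment raises the organ pipe's frequency.
The beat rate fell, so the adjustment moved the organ pipe toward 750 Hz — it must have started below the reference.

748.3 Hz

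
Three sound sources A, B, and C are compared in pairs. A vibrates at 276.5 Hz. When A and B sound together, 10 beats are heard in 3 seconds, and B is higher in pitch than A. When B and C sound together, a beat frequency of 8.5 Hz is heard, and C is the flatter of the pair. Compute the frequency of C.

A–B: Beat frequency = 10/3 = 3.3333 Hz.
B is above A, so f_B = 276.5 + 3.3333 = 279.8333 Hz.
C is below B, so f_C = 279.8333 − 8.5 = 271.3333 Hz.

271.3333 Hz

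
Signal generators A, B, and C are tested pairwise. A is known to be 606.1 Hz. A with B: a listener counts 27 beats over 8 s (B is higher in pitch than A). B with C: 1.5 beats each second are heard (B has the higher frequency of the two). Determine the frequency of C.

A–B: Beat frequency = 27/8 = 3.375 Hz.
B is above A, so f_B = 606.1 + 3.375 = 609.475 Hz.
C is below B, so f_C = 609.475 − 1.5 = 607.975 Hz.

607.975 Hz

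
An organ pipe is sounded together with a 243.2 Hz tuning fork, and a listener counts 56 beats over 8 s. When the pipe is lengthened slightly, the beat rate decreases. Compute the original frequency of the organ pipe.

Beat frequency = 56/8 = 7 Hz.
|f − 243.2| = 7, so the organ pipe was at either 236.2 Hz or 250.2 Hz.
A longer pipe has a lower fundamental; the adjustment lowers the organ pipe's frequency.
The beat rate fell, so the adjustment moved the organ pipe toward 243.2 Hz — it must have started above the reference.

250.2 Hz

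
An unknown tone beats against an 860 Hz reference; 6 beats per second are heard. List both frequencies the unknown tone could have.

854 Hz or 866 Hz

|f − 860| = 6, so f = 860 ± 6.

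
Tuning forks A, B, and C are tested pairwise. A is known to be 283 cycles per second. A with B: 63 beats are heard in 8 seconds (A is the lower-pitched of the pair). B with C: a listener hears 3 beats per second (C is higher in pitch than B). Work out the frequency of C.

293.875 Hz

A–B: Beat frequency = 63/8 = 7.875 Hz.
B is above A, so f_B = 283 + 7.875 = 290.875 Hz.
C is above B, so f_C = 290.875 + 3 = 293.875 Hz.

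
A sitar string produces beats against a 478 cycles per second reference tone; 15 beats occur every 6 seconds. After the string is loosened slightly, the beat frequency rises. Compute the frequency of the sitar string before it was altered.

475.5 Hz

Beat frequency = 15/6 = 2.5 Hz.
|f − 478| = 2.5, so the sitar string was at either 475.5 Hz or 480.5 Hz.
Reducing tension lowers a string's frequency; the adjustment lowers the sitar string's frequency.
The beat rate rose, so the adjustment moved the sitar string further from 478 Hz — it was already below the reference.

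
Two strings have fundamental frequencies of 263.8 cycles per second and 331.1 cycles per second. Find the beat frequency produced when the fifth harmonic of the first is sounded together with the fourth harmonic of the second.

5.4 Hz

Fifth harmonic of the first: 5·263.8 = 1319.0 Hz.
Fourth harmonic of the second: 4·331.1 = 1324.4 Hz.
f_beat = |1319.0 − 1324.4| = 5.4 Hz.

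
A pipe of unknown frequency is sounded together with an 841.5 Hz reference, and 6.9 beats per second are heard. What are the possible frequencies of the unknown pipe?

|f − 841.5| = 6.9, so f = 841.5 ± 6.9.

834.6 Hz or 848.4 Hz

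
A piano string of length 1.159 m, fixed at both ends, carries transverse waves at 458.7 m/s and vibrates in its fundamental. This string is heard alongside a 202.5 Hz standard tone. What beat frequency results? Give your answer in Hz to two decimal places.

For a string fixed at both ends, f_n = n·v/(2L) = 1·458.7/(2·1.159) = 197.8861 Hz.
f_beat = |197.8861 − 202.5| = 4.61 Hz.

4.61 Hz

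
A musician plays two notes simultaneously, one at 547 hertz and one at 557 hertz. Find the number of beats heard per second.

The beat frequency equals the magnitude of the frequency difference.
|547 − 557| = 10 Hz.

10 Hz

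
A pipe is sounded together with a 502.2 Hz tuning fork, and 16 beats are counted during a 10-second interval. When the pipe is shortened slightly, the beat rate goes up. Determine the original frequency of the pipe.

503.8 Hz

Beat frequency = 16/10 = 1.6 Hz.
|f − 502.2| = 1.6, so the pipe was at either 500.6 Hz or 503.8 Hz.
A shorter pipe has a higher fundamental; the adjustment raises the pipe's frequency.
The beat rate rose, so the adjustment moved the pipe further from 502.2 Hz — it was already above the reference.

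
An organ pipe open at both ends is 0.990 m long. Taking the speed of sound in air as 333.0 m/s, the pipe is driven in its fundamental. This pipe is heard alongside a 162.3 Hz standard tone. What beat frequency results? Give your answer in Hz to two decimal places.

Open pipe: f_n = n·v/(2L) = 1·333.0/(2·0.990) = 168.1818 Hz.
f_beat = |168.1818 − 162.3| = 5.88 Hz.

5.88 Hz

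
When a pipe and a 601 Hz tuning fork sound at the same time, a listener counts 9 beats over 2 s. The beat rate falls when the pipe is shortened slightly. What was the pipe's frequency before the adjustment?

Beat frequency = 9/2 = 4.5 Hz.
|f − 601| = 4.5, so the pipe was at either 596.5 Hz or 605.5 Hz.
A shorter pipe has a higher fundamental; the adjustment raises the pipe's frequency.
The beat rate fell, so the adjustment moved the pipe toward 601 Hz — it must have started below the reference.

596.5 Hz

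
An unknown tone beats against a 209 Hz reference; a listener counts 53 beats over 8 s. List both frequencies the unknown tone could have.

202.375 Hz or 215.625 Hz

Beat frequency = 53/8 = 6.625 Hz.
|f − 209| = 6.625, so f = 209 ± 6.625.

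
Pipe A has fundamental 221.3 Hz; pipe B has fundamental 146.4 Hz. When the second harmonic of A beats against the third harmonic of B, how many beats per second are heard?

3.4 Hz

Second harmonic of the first: 2·221.3 = 442.6 Hz.
Third harmonic of the second: 3·146.4 = 439.2 Hz.
f_beat = |442.6 − 439.2| = 3.4 Hz.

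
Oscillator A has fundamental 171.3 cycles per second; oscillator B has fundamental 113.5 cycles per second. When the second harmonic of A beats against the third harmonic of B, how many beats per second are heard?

Second harmonic of the first: 2·171.3 = 342.6 Hz.
Third harmonic of the second: 3·113.5 = 340.5 Hz.
f_beat = |342.6 − 340.5| = 2.1 Hz.

2.1 Hz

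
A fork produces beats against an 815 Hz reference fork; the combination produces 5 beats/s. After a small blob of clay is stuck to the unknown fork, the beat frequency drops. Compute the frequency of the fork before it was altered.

|f − 815| = 5, so the fork was at either 810 Hz or 820 Hz.
Adding mass to a fork lowers its frequency; the adjustment lowers the fork's frequency.
The beat rate fell, so the adjustment moved the fork toward 815 Hz — it must have started above the reference.

820 Hz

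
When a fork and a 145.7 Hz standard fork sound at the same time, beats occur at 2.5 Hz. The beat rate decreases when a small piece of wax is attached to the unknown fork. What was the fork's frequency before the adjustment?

|f − 145.7| = 2.5, so the fork was at either 143.2 Hz or 148.2 Hz.
Loading a fork with wax lowers its frequency; the adjustment lowers the fork's frequency.
The beat rate fell, so the adjustment moved the fork toward 145.7 Hz — it must have started above the reference.

148.2 Hz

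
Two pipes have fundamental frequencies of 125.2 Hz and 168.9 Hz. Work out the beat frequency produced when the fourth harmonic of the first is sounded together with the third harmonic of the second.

Fourth harmonic of the first: 4·125.2 = 500.8 Hz.
Third harmonic of the second: 3·168.9 = 506.7 Hz.
f_beat = |500.8 − 506.7| = 5.9 Hz.

5.9 Hz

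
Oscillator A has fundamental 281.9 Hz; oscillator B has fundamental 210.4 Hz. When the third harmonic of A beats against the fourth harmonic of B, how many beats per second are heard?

4.1 Hz

Third harmonic of the first: 3·281.9 = 845.7 Hz.
Fourth harmonic of the second: 4·210.4 = 841.6 Hz.
f_beat = |845.7 − 841.6| = 4.1 Hz.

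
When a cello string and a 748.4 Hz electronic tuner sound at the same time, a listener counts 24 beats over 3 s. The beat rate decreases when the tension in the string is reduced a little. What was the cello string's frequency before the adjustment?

756.4 Hz

Beat frequency = 24/3 = 8 Hz.
|f − 748.4| = 8, so the cello string was at either 740.4 Hz or 756.4 Hz.
Lower tension means lower frequency; the adjustment lowers the cello string's frequency.
The beat rate fell, so the adjustment moved the cello string toward 748.4 Hz — it must have started above the reference.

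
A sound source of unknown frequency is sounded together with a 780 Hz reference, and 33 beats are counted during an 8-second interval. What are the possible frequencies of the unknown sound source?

775.875 Hz or 784.125 Hz

Beat frequency = 33/8 = 4.125 Hz.
|f − 780| = 4.125, so f = 780 ± 4.125.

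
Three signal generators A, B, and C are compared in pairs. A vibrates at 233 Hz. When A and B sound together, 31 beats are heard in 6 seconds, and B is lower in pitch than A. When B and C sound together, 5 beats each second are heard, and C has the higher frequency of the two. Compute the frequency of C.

232.8333 Hz

A–B: Beat frequency = 31/6 = 5.1667 Hz.
B is below A, so f_B = 233 − 5.1667 = 227.8333 Hz.
C is above B, so f_C = 227.8333 + 5 = 232.8333 Hz.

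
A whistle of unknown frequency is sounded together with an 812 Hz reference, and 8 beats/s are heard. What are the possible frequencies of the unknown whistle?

804 Hz or 820 Hz

|f − 812| = 8, so f = 812 ± 8.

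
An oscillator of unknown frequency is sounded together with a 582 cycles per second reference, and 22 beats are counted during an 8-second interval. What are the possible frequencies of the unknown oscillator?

Beat frequency = 22/8 = 2.75 Hz.
|f − 582| = 2.75, so f = 582 ± 2.75.

579.25 Hz or 584.75 Hz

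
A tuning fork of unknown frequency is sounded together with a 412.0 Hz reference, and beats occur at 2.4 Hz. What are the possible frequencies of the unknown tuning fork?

409.6 Hz or 414.4 Hz

|f − 412.0| = 2.4, so f = 412.0 ± 2.4.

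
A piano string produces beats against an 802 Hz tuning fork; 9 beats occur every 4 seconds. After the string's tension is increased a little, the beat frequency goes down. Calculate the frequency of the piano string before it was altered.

799.75 Hz

Beat frequency = 9/4 = 2.25 Hz.
|f − 802| = 2.25, so the piano string was at either 799.75 Hz or 804.25 Hz.
Higher tension means higher frequency; the adjustment raises the piano string's frequency.
The beat rate fell, so the adjustment moved the piano string toward 802 Hz — it must have started below the reference.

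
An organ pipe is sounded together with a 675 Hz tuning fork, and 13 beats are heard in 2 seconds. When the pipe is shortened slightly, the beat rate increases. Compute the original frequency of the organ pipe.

681.5 Hz

Beat frequency = 13/2 = 6.5 Hz.
|f − 675| = 6.5, so the organ pipe was at either 668.5 Hz or 681.5 Hz.
A shorter pipe has a higher fundamental; the adjustment raises the organ pipe's frequency.
The beat rate rose, so the adjustment moved the organ pipe further from 675 Hz — it was already above the reference.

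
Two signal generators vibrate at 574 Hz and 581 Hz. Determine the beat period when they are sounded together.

f_beat = |574 − 581| = 7 Hz.
Beat period T = 1 / f_beat = 1 / 7 s.

0.143 s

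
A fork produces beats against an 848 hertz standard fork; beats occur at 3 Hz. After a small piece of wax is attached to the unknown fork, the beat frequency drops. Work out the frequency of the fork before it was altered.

|f − 848| = 3, so the fork was at either 845 Hz or 851 Hz.
Loading a fork with wax lowers its frequency; the adjustment lowers the fork's frequency.
The beat rate fell, so the adjustment moved the fork toward 848 Hz — it must have started above the reference.

851 Hz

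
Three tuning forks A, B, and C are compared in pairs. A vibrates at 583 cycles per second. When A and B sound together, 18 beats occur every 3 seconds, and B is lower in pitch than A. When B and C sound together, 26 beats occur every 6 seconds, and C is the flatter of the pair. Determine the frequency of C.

A–B: Beat frequency = 18/3 = 6 Hz.
B is below A, so f_B = 583 − 6 = 577 Hz.
B–C: Beat frequency = 26/6 = 4.3333 Hz.
C is below B, so f_C = 577 − 4.3333 = 572.6667 Hz.

572.6667 Hz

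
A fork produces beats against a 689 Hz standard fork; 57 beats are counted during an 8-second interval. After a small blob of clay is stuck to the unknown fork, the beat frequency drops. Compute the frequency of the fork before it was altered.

696.125 Hz

Beat frequency = 57/8 = 7.125 Hz.
|f − 689| = 7.125, so the fork was at either 681.875 Hz or 696.125 Hz.
Adding mass to a fork lowers its frequency; the adjustment lowers the fork's frequency.
The beat rate fell, so the adjustment moved the fork toward 689 Hz — it must have started above the reference.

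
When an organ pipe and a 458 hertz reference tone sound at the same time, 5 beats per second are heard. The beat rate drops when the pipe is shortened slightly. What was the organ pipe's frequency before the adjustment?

|f − 458| = 5, so the organ pipe was at either 453 Hz or 463 Hz.
A shorter pipe has a higher fundamental; the adjustment raises the organ pipe's frequency.
The beat rate fell, so the adjustment moved the organ pipe toward 458 Hz — it must have started below the reference.

453 Hz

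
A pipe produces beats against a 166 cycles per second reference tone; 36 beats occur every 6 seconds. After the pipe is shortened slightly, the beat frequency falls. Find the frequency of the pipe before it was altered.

Beat frequency = 36/6 = 6 Hz.
|f − 166| = 6, so the pipe was at either 160 Hz or 172 Hz.
A shorter pipe has a higher fundamental; the adjustment raises the pipe's frequency.
The beat rate fell, so the adjustment moved the pipe toward 166 Hz — it must have started below the reference.

160 Hz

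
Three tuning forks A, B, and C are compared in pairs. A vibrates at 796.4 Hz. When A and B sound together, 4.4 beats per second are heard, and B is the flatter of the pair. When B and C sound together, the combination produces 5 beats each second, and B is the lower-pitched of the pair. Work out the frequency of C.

797 Hz

B is below A, so f_B = 796.4 − 4.4 = 792 Hz.
C is above B, so f_C = 792 + 5 = 797 Hz.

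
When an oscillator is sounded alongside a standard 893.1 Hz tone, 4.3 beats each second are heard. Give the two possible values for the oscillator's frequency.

888.8 Hz or 897.4 Hz

|f − 893.1| = 4.3, so f = 893.1 ± 4.3.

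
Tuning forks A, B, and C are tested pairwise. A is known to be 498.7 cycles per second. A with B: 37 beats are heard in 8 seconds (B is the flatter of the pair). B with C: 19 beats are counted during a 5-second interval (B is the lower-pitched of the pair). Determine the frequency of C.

A–B: Beat frequency = 37/8 = 4.625 Hz.
B is below A, so f_B = 498.7 − 4.625 = 494.075 Hz.
B–C: Beat frequency = 19/5 = 3.8 Hz.
C is above B, so f_C = 494.075 + 3.8 = 497.875 Hz.

497.875 Hz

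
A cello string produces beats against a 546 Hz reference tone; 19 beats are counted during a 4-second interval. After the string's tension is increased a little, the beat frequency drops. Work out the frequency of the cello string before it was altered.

541.25 Hz

Beat frequency = 19/4 = 4.75 Hz.
|f − 546| = 4.75, so the cello string was at either 541.25 Hz or 550.75 Hz.
Higher tension means higher frequency; the adjustment raises the cello string's frequency.
The beat rate fell, so the adjustment moved the cello string toward 546 Hz — it must have started below the reference.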